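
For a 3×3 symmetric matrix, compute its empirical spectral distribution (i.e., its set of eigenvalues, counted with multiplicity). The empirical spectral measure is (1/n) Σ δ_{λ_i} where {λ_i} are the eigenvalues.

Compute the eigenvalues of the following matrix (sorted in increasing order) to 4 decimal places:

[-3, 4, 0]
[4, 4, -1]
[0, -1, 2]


Since M is real symmetric, all three eigenvalues are real; they are the roots of det(λI − M) = λ³ − (tr M) λ² + s λ − det M, where s is the sum of the principal 2×2 minors.
tr M = -3 + 4 + 2 = 3.
s = ((-3)·4 − 4²) + ((-3)·2 − 0²) + (4·2 − (-1)²) = -28 + (-6) + 7 = -27.
det M (expand along row 1) = (-3)·7 − 4·8 + 0·(-4) = -53.
Characteristic polynomial: λ³ − 3λ² − 27λ + 53 = 0.
Substitute λ = y + (tr M)/3 = y + 1.000000 to remove the quadratic term: y³ + p·y + q = 0 with p = s − (tr M)²/3 = -30.000000 and q = −2(tr M)³/27 + (tr M)·s/3 − det M = 24.000000.
Three real roots ⇒ use the trigonometric (Viète) form: r = 2√(−p/3) = 6.324555, φ = arccos(3q/(p·r)) = arccos(-0.379473) = 1.960023 rad.
y_k = r·cos(φ/3 − 2πk/3) for k = 0, 1, 2 gives y = 5.022060, 0.818262, -5.840322.
λ_k = y_k + 1.000000 gives λ = 6.0221, 1.8183, -4.8403 (check: the sum is 3.0000 = tr M).

Eigenvalues sorted in increasing order: [-4.8403, 1.8183, 6.0221].


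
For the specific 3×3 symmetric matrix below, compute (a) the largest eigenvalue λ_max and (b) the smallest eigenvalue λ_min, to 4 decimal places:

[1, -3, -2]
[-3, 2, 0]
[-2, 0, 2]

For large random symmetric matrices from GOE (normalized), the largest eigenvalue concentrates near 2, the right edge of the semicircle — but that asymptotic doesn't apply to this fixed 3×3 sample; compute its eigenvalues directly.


Since M is real symmetric, all three eigenvalues are real; they are the roots of det(λI − M) = λ³ − (tr M) λ² + s λ − det M, where s is the sum of the principal 2×2 minors.
tr M = 1 + 2 + 2 = 5.
s = (1·2 − (-3)²) + (1·2 − (-2)²) + (2·2 − 0²) = -7 + (-2) + 4 = -5.
det M (expand along row 1) = 1·4 − (-3)·(-6) + (-2)·4 = -22.
Characteristic polynomial: λ³ − 5λ² − 5λ + 22 = 0.
Substitute λ = y + (tr M)/3 = y + 1.666667 to remove the quadratic term: y³ + p·y + q = 0 with p = s − (tr M)²/3 = -13.333333 and q = −2(tr M)³/27 + (tr M)·s/3 − det M = 4.407407.
Three real roots ⇒ use the trigonometric (Viète) form: r = 2√(−p/3) = 4.216370, φ = arccos(3q/(p·r)) = arccos(-0.235194) = 1.808215 rad.
y_k = r·cos(φ/3 − 2πk/3) for k = 0, 1, 2 gives y = 3.473388, 0.333333, -3.806722.
λ_k = y_k + 1.666667 gives λ = 5.1401, 2.0000, -2.1401 (check: the sum is 5.0000 = tr M).

Hence λ_max = 5.1401 and λ_min = -2.1401.


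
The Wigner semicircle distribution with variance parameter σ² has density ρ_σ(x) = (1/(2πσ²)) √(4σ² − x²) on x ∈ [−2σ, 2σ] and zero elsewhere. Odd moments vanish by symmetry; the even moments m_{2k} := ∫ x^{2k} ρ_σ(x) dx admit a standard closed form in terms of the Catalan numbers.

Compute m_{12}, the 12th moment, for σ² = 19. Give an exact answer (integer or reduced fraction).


By the scaled semicircle moment identity, m_{2k} = σ^{2k} · C_k with k = 6.
C_6 = (1/(k+1)) · C(2k, k) = (1/7) · C(12, 6) = (1/7) · 924 = 132.
σ^{2k} = (σ²)^k = (19)^6 = 47045881.

Therefore m_{12} = σ^{12} · C_6 = 47045881 · 132 = 6210056292.


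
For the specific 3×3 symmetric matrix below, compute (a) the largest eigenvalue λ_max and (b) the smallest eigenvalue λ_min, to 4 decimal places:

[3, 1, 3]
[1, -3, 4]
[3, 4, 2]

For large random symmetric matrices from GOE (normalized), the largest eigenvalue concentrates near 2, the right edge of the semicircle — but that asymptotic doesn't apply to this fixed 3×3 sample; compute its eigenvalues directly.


Since M is real symmetric, all three eigenvalues are real; they are the roots of det(λI − M) = λ³ − (tr M) λ² + s λ − det M, where s is the sum of the principal 2×2 minors.
tr M = 3 + (-3) + 2 = 2.
s = (3·(-3) − 1²) + (3·2 − 3²) + ((-3)·2 − 4²) = -10 + (-3) + (-22) = -35.
det M (expand along row 1) = 3·(-22) − 1·(-10) + 3·13 = -17.
Characteristic polynomial: λ³ − 2λ² − 35λ + 17 = 0.
Substitute λ = y + (tr M)/3 = y + 0.666667 to remove the quadratic term: y³ + p·y + q = 0 with p = s − (tr M)²/3 = -36.333333 and q = −2(tr M)³/27 + (tr M)·s/3 − det M = -6.925926.
Three real roots ⇒ use the trigonometric (Viète) form: r = 2√(−p/3) = 6.960204, φ = arccos(3q/(p·r)) = arccos(0.082162) = 1.488541 rad.
y_k = r·cos(φ/3 − 2πk/3) for k = 0, 1, 2 gives y = 6.120855, -0.190813, -5.930042.
λ_k = y_k + 0.666667 gives λ = 6.7875, 0.4759, -5.2634 (check: the sum is 2.0000 = tr M).

Hence λ_max = 6.7875 and λ_min = -5.2634.


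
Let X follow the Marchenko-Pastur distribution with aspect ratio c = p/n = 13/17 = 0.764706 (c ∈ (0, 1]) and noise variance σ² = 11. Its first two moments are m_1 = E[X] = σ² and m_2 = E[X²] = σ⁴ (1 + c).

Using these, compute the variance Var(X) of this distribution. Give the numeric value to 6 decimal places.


m_1 = E[X] = σ² = 11, so m_1² = 121.
m_2 = E[X²] = σ⁴ (1 + c) = 121 · (1 + 0.764706) = 121 · 1.764706 = 213.529412.
(Note m_2 − m_1² simplifies to c · σ⁴ = 0.764706 · 121.)

Var(X) = m_2 − m_1² = 213.529412 − 121 = 92.529412.


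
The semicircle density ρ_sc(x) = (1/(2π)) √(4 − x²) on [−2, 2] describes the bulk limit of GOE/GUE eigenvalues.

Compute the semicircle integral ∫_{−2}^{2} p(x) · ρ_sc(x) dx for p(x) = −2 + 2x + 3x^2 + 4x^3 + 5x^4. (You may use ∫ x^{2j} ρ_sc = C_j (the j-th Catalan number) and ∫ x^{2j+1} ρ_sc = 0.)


Write p(x) = Σ a_i x^i, split into monomials and integrate each against ρ_sc separately.
Using ∫ x^{2j} ρ_sc = C_j = (1/(j+1)) C(2j, j) (Catalan numbers) and ∫ x^{2j+1} ρ_sc = 0 (odd monomials vanish by symmetry):
  i = 0 (even): a_0 · C_{0} = -2 · 1 = -2
  i = 1 (odd): ∫ x^1 ρ_sc = 0 (vanishes)
  i = 2 (even): a_2 · C_{1} = 3 · 1 = 3
  i = 3 (odd): ∫ x^3 ρ_sc = 0 (vanishes)
  i = 4 (even): a_4 · C_{2} = 5 · 2 = 10

Summing the contributions: ∫_{−2}^{2} p(x) ρ_sc(x) dx = (-2) + 3 + 10 = 11.


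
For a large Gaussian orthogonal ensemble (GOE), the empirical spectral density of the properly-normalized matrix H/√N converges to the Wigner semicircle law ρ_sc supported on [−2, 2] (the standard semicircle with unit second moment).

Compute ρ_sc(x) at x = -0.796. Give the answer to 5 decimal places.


ρ_sc(x) = (1/(2π)) √(4 − x²). With x = -0.796:
  4 − x² = 4 − (-0.796)² = 4 − 0.633616 = 3.366384.
  √(4 − x²) = 1.834771.
  1/(2π) = 0.159155.
  ρ_sc(-0.796) = 0.159155 · 1.834771 = 0.292013.

Rounded to 5 decimal places: ρ_sc(-0.796) ≈ 0.29201.


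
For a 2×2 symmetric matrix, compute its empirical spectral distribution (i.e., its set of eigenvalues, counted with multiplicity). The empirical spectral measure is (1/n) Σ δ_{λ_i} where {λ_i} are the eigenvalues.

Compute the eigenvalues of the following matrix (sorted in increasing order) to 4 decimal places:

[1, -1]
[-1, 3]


Since M is real symmetric, both eigenvalues are real; they are the roots of det(λI − M) = λ² − (tr M) λ + det M.
tr M = 1 + 3 = 4.
det M = 1·3 − (-1)² = 3 − 1 = 2.
Characteristic polynomial: λ² − 4λ + 2 = 0.
Discriminant Δ = (tr M)² − 4·det M = 16 − 8 = 8; √Δ = 2.828427.
λ = (tr M ± √Δ)/2 = (4 ± 2.828427)/2, giving (tr M − √Δ)/2 = 0.5858 and (tr M + √Δ)/2 = 3.4142.

Eigenvalues sorted in increasing order: [0.5858, 3.4142].


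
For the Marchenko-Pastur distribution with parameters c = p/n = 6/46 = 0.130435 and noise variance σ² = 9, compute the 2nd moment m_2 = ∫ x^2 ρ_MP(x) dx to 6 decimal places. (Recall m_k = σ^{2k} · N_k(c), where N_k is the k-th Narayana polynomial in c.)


E[X²] = σ⁴ (1 + c) (second MP moment). With σ² = 9 (so σ⁴ = 81) and c = 6/46 = 0.130435: E[X²] = 81 · (1 + 0.130435) = 81 · 1.130435.

So E[X^2] = 91.565217.


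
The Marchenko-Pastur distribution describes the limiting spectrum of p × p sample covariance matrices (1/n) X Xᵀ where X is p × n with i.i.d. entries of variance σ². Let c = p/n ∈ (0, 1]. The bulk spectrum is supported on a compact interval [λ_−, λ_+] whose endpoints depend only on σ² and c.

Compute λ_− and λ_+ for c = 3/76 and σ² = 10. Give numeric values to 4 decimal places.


c = 3/76 = 0.039474; √c = 0.198680.
λ_− = σ² (1 − √c)² = 10 · (1 − 0.198680)² = 10 · (0.801320)² = 6.421140.
λ_+ = σ² (1 + √c)² = 10 · (1 + 0.198680)² = 10 · (1.198680)² = 14.368334.

Rounded to 4 decimal places: λ_− ≈ 6.4211, λ_+ ≈ 14.3683.


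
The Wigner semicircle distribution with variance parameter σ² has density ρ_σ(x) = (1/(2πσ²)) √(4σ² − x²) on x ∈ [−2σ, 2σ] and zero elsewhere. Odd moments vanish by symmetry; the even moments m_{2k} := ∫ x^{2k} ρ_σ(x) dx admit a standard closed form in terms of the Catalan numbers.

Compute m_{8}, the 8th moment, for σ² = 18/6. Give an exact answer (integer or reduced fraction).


By the scaled semicircle moment identity, m_{2k} = σ^{2k} · C_k with k = 4.
C_4 = (1/(k+1)) · C(2k, k) = (1/5) · C(8, 4) = (1/5) · 70 = 14.
σ^{2k} = (σ²)^k = (18/6)^4 = 81.

Therefore m_{8} = σ^{8} · C_4 = 81 · 14 = 1134.


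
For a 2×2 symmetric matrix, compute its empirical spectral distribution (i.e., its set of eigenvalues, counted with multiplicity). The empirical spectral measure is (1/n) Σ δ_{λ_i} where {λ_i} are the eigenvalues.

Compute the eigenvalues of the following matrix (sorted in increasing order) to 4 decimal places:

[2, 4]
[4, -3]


Since M is real symmetric, both eigenvalues are real; they are the roots of det(λI − M) = λ² − (tr M) λ + det M.
tr M = 2 + (-3) = -1.
det M = 2·(-3) − 4² = -6 − 16 = -22.
Characteristic polynomial: λ² + λ − 22 = 0.
Discriminant Δ = (tr M)² − 4·det M = 1 − (-88) = 89; √Δ = 9.433981.
λ = (tr M ± √Δ)/2 = (-1 ± 9.433981)/2, giving (tr M − √Δ)/2 = -5.2170 and (tr M + √Δ)/2 = 4.2170.

Eigenvalues sorted in increasing order: [-5.2170, 4.2170].


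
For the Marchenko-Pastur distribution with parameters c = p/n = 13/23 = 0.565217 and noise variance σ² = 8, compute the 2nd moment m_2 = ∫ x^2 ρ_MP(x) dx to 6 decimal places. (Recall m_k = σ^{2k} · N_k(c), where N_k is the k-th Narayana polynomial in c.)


E[X²] = σ⁴ (1 + c) (second MP moment). With σ² = 8 (so σ⁴ = 64) and c = 13/23 = 0.565217: E[X²] = 64 · (1 + 0.565217) = 64 · 1.565217.

So E[X^2] = 100.173913.


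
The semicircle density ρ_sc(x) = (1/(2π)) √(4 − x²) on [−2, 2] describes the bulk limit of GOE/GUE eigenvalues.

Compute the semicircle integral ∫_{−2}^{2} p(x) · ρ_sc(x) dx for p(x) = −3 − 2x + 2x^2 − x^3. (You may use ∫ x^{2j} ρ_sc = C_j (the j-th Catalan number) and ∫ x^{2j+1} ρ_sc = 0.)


Write p(x) = Σ a_i x^i, split into monomials and integrate each against ρ_sc separately.
Using ∫ x^{2j} ρ_sc = C_j = (1/(j+1)) C(2j, j) (Catalan numbers) and ∫ x^{2j+1} ρ_sc = 0 (odd monomials vanish by symmetry):
  i = 0 (even): a_0 · C_{0} = -3 · 1 = -3
  i = 1 (odd): ∫ x^1 ρ_sc = 0 (vanishes)
  i = 2 (even): a_2 · C_{1} = 2 · 1 = 2
  i = 3 (odd): ∫ x^3 ρ_sc = 0 (vanishes)

Summing the contributions: ∫_{−2}^{2} p(x) ρ_sc(x) dx = (-3) + 2 = -1.


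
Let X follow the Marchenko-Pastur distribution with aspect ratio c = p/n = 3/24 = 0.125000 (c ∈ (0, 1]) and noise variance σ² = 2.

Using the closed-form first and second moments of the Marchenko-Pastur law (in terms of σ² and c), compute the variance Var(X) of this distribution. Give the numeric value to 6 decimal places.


Recall the MP moments m_1 = E[X] = σ² and m_2 = E[X²] = σ⁴ (1 + c).
m_1 = E[X] = σ² = 2, so m_1² = 4.
m_2 = E[X²] = σ⁴ (1 + c) = 4 · (1 + 0.125000) = 4 · 1.125000 = 4.500000.
(Note m_2 − m_1² simplifies to c · σ⁴ = 0.125000 · 4.)

Var(X) = m_2 − m_1² = 4.500000 − 4 = 0.500000.


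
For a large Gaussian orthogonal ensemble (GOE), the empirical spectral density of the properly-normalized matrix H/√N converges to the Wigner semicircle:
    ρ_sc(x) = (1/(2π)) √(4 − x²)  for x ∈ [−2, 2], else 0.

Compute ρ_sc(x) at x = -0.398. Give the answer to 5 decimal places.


ρ_sc(x) = (1/(2π)) √(4 − x²). With x = -0.398:
  4 − x² = 4 − (-0.398)² = 4 − 0.158404 = 3.841596.
  √(4 − x²) = 1.959999.
  1/(2π) = 0.159155.
  ρ_sc(-0.398) = 0.159155 · 1.959999 = 0.311944.

Rounded to 5 decimal places: ρ_sc(-0.398) ≈ 0.31194.


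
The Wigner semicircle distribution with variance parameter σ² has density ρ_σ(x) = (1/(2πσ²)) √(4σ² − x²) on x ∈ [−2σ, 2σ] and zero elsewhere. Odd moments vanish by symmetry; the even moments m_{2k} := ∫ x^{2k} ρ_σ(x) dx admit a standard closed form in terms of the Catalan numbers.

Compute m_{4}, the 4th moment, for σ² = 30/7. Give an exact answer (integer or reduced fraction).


By the scaled semicircle moment identity, m_{2k} = σ^{2k} · C_k with k = 2.
C_2 = (1/(k+1)) · C(2k, k) = (1/3) · C(4, 2) = (1/3) · 6 = 2.
σ^{2k} = (σ²)^k = (30/7)^2 = 900/49.

Therefore m_{4} = σ^{4} · C_2 = (900/49) · 2 = 1800/49.


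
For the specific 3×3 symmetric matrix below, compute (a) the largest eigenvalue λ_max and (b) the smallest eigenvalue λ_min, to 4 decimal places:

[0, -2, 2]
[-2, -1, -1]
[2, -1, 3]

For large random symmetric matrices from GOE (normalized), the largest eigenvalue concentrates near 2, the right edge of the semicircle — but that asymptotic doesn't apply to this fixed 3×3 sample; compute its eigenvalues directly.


Since M is real symmetric, all three eigenvalues are real; they are the roots of det(λI − M) = λ³ − (tr M) λ² + s λ − det M, where s is the sum of the principal 2×2 minors.
tr M = 0 + (-1) + 3 = 2.
s = (0·(-1) − (-2)²) + (0·3 − 2²) + ((-1)·3 − (-1)²) = -4 + (-4) + (-4) = -12.
det M (expand along row 1) = 0·(-4) − (-2)·(-4) + 2·4 = 0.
Characteristic polynomial: λ³ − 2λ² − 12λ = 0.
Substitute λ = y + (tr M)/3 = y + 0.666667 to remove the quadratic term: y³ + p·y + q = 0 with p = s − (tr M)²/3 = -13.333333 and q = −2(tr M)³/27 + (tr M)·s/3 − det M = -8.592593.
Three real roots ⇒ use the trigonometric (Viète) form: r = 2√(−p/3) = 4.216370, φ = arccos(3q/(p·r)) = arccos(0.458530) = 1.094456 rad.
y_k = r·cos(φ/3 − 2πk/3) for k = 0, 1, 2 gives y = 3.938885, -0.666667, -3.272218.
λ_k = y_k + 0.666667 gives λ = 4.6056, 0.0000, -2.6056 (check: the sum is 2.0000 = tr M).

Hence λ_max = 4.6056 and λ_min = -2.6056.


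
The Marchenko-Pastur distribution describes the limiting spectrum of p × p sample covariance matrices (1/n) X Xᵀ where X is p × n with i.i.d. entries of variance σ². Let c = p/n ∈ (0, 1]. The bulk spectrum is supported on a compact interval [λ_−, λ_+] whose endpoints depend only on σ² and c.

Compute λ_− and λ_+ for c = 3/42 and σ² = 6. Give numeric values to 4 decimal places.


c = 3/42 = 0.071429; √c = 0.267261.
λ_− = σ² (1 − √c)² = 6 · (1 − 0.267261)² = 6 · (0.732739)² = 3.221437.
λ_+ = σ² (1 + √c)² = 6 · (1 + 0.267261)² = 6 · (1.267261)² = 9.635706.

Rounded to 4 decimal places: λ_− ≈ 3.2214, λ_+ ≈ 9.6357.


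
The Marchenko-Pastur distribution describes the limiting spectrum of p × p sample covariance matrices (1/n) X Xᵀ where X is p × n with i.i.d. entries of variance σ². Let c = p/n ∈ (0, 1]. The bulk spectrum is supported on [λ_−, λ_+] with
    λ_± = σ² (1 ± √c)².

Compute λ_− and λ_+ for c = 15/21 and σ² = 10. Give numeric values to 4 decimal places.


c = 15/21 = 0.714286; √c = 0.845154.
λ_− = σ² (1 − √c)² = 10 · (1 − 0.845154)² = 10 · (0.154846)² = 0.239772.
λ_+ = σ² (1 + √c)² = 10 · (1 + 0.845154)² = 10 · (1.845154)² = 34.045942.

Rounded to 4 decimal places: λ_− ≈ 0.2398, λ_+ ≈ 34.0459.


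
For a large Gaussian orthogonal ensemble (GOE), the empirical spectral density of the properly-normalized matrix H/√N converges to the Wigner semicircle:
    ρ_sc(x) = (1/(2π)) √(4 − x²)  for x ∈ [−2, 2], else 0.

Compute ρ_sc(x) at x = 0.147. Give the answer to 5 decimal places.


ρ_sc(x) = (1/(2π)) √(4 − x²). With x = 0.147:
  4 − x² = 4 − (0.147)² = 4 − 0.021609 = 3.978391.
  √(4 − x²) = 1.994590.
  1/(2π) = 0.159155.
  ρ_sc(0.147) = 0.159155 · 1.994590 = 0.317449.

Rounded to 5 decimal places: ρ_sc(0.147) ≈ 0.31745.


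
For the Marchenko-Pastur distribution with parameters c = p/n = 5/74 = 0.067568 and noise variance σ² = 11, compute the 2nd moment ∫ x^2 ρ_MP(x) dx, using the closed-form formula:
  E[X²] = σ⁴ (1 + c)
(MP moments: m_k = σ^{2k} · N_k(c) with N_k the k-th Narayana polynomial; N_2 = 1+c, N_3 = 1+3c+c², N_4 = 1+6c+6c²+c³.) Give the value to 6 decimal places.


E[X²] = σ⁴ (1 + c) (second MP moment). With σ² = 11 (so σ⁴ = 121) and c = 5/74 = 0.067568: E[X²] = 121 · (1 + 0.067568) = 121 · 1.067568.

So E[X^2] = 129.175676.


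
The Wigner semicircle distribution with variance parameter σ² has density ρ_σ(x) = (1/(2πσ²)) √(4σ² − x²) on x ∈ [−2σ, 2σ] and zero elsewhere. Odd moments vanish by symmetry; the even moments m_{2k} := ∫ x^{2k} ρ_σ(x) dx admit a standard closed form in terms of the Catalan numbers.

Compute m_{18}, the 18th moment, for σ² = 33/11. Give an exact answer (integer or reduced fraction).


By the scaled semicircle moment identity, m_{2k} = σ^{2k} · C_k with k = 9.
C_9 = (1/(k+1)) · C(2k, k) = (1/10) · C(18, 9) = (1/10) · 48620 = 4862.
σ^{2k} = (σ²)^k = (33/11)^9 = 19683.

Therefore m_{18} = σ^{18} · C_9 = 19683 · 4862 = 95698746.


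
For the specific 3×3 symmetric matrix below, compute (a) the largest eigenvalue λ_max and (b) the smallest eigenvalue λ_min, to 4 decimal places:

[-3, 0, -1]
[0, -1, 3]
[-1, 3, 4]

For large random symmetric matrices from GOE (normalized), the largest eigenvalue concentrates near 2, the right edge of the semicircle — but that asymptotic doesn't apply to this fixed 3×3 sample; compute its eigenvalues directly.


Since M is real symmetric, all three eigenvalues are real; they are the roots of det(λI − M) = λ³ − (tr M) λ² + s λ − det M, where s is the sum of the principal 2×2 minors.
tr M = -3 + (-1) + 4 = 0.
s = ((-3)·(-1) − 0²) + ((-3)·4 − (-1)²) + ((-1)·4 − 3²) = 3 + (-13) + (-13) = -23.
det M (expand along row 1) = (-3)·(-13) − 0·3 + (-1)·(-1) = 40.
Characteristic polynomial: λ³ − 23λ − 40 = 0.
Substitute λ = y + (tr M)/3 = y + 0.000000 to remove the quadratic term: y³ + p·y + q = 0 with p = s − (tr M)²/3 = -23.000000 and q = −2(tr M)³/27 + (tr M)·s/3 − det M = -40.000000.
Three real roots ⇒ use the trigonometric (Viète) form: r = 2√(−p/3) = 5.537749, φ = arccos(3q/(p·r)) = arccos(0.942150) = 0.341808 rad.
y_k = r·cos(φ/3 − 2πk/3) for k = 0, 1, 2 gives y = 5.501844, -2.205686, -3.296159.
λ_k = y_k + 0.000000 gives λ = 5.5018, -2.2057, -3.2962 (check: the sum is 0.0000 = tr M).

Hence λ_max = 5.5018 and λ_min = -3.2962.


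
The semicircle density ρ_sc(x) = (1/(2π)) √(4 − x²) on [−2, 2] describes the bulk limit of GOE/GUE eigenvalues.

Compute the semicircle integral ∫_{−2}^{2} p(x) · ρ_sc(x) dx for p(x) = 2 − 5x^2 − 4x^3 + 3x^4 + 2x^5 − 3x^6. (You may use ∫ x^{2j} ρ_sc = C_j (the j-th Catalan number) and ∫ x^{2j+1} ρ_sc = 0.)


Write p(x) = Σ a_i x^i, split into monomials and integrate each against ρ_sc separately.
Using ∫ x^{2j} ρ_sc = C_j = (1/(j+1)) C(2j, j) (Catalan numbers) and ∫ x^{2j+1} ρ_sc = 0 (odd monomials vanish by symmetry):
  i = 0 (even): a_0 · C_{0} = 2 · 1 = 2
  i = 2 (even): a_2 · C_{1} = -5 · 1 = -5
  i = 3 (odd): ∫ x^3 ρ_sc = 0 (vanishes)
  i = 4 (even): a_4 · C_{2} = 3 · 2 = 6
  i = 5 (odd): ∫ x^5 ρ_sc = 0 (vanishes)
  i = 6 (even): a_6 · C_{3} = -3 · 5 = -15

Summing the contributions: ∫_{−2}^{2} p(x) ρ_sc(x) dx = 2 + (-5) + 6 + (-15) = -12.


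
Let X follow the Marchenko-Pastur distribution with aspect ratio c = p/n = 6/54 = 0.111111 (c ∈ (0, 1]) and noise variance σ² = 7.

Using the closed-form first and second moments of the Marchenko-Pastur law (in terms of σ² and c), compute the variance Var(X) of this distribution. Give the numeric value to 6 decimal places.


Recall the MP moments m_1 = E[X] = σ² and m_2 = E[X²] = σ⁴ (1 + c).
m_1 = E[X] = σ² = 7, so m_1² = 49.
m_2 = E[X²] = σ⁴ (1 + c) = 49 · (1 + 0.111111) = 49 · 1.111111 = 54.444444.
(Note m_2 − m_1² simplifies to c · σ⁴ = 0.111111 · 49.)

Var(X) = m_2 − m_1² = 54.444444 − 49 = 5.444444.


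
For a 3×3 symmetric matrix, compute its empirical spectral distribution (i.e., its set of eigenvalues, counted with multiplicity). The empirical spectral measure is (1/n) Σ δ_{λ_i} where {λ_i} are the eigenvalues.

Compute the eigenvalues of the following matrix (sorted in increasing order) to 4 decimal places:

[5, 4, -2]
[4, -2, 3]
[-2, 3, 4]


Since M is real symmetric, all three eigenvalues are real; they are the roots of det(λI − M) = λ³ − (tr M) λ² + s λ − det M, where s is the sum of the principal 2×2 minors.
tr M = 5 + (-2) + 4 = 7.
s = (5·(-2) − 4²) + (5·4 − (-2)²) + ((-2)·4 − 3²) = -26 + 16 + (-17) = -27.
det M (expand along row 1) = 5·(-17) − 4·22 + (-2)·8 = -189.
Characteristic polynomial: λ³ − 7λ² − 27λ + 189 = 0.
Substitute λ = y + (tr M)/3 = y + 2.333333 to remove the quadratic term: y³ + p·y + q = 0 with p = s − (tr M)²/3 = -43.333333 and q = −2(tr M)³/27 + (tr M)·s/3 − det M = 100.592593.
Three real roots ⇒ use the trigonometric (Viète) form: r = 2√(−p/3) = 7.601170, φ = arccos(3q/(p·r)) = arccos(-0.916188) = 2.729259 rad.
y_k = r·cos(φ/3 − 2πk/3) for k = 0, 1, 2 gives y = 4.666667, 2.862819, -7.529486.
λ_k = y_k + 2.333333 gives λ = 7.0000, 5.1962, -5.1962 (check: the sum is 7.0000 = tr M).

Eigenvalues sorted in increasing order: [-5.1962, 5.1962, 7.0000].


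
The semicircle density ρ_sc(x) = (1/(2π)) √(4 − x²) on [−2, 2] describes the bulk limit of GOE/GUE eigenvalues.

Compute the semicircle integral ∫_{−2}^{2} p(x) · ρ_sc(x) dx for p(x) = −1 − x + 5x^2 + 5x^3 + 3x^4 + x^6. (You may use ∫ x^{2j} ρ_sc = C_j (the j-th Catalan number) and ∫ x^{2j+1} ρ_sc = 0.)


Write p(x) = Σ a_i x^i, split into monomials and integrate each against ρ_sc separately.
Using ∫ x^{2j} ρ_sc = C_j = (1/(j+1)) C(2j, j) (Catalan numbers) and ∫ x^{2j+1} ρ_sc = 0 (odd monomials vanish by symmetry):
  i = 0 (even): a_0 · C_{0} = -1 · 1 = -1
  i = 1 (odd): ∫ x^1 ρ_sc = 0 (vanishes)
  i = 2 (even): a_2 · C_{1} = 5 · 1 = 5
  i = 3 (odd): ∫ x^3 ρ_sc = 0 (vanishes)
  i = 4 (even): a_4 · C_{2} = 3 · 2 = 6
  i = 6 (even): a_6 · C_{3} = 1 · 5 = 5

Summing the contributions: ∫_{−2}^{2} p(x) ρ_sc(x) dx = (-1) + 5 + 6 + 5 = 15.


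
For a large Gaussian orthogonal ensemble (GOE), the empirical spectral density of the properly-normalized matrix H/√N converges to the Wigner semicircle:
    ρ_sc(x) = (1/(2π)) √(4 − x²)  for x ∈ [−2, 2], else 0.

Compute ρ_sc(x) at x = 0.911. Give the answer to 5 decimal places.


ρ_sc(x) = (1/(2π)) √(4 − x²). With x = 0.911:
  4 − x² = 4 − (0.911)² = 4 − 0.829921 = 3.170079.
  √(4 − x²) = 1.780472.
  1/(2π) = 0.159155.
  ρ_sc(0.911) = 0.159155 · 1.780472 = 0.283371.

Rounded to 5 decimal places: ρ_sc(0.911) ≈ 0.28337.


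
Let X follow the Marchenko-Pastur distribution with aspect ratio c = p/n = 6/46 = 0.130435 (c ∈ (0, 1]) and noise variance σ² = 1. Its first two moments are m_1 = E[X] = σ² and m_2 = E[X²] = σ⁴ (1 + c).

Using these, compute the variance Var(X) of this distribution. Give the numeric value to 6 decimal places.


m_1 = E[X] = σ² = 1, so m_1² = 1.
m_2 = E[X²] = σ⁴ (1 + c) = 1 · (1 + 0.130435) = 1 · 1.130435 = 1.130435.
(Note m_2 − m_1² simplifies to c · σ⁴ = 0.130435 · 1.)

Var(X) = m_2 − m_1² = 1.130435 − 1 = 0.130435.


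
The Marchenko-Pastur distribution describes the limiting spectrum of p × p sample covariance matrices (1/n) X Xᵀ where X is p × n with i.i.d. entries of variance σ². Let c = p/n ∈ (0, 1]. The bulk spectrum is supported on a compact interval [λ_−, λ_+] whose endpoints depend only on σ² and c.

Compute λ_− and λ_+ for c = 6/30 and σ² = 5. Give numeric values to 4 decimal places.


c = 6/30 = 0.200000; √c = 0.447214.
λ_− = σ² (1 − √c)² = 5 · (1 − 0.447214)² = 5 · (0.552786)² = 1.527864.
λ_+ = σ² (1 + √c)² = 5 · (1 + 0.447214)² = 5 · (1.447214)² = 10.472136.

Rounded to 4 decimal places: λ_− ≈ 1.5279, λ_+ ≈ 10.4721.


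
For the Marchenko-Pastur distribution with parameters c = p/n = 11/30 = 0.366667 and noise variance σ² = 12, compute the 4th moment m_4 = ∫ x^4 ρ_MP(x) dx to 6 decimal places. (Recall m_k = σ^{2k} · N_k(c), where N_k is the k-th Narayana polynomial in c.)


E[X⁴] = σ⁸ (1 + 6c + 6c² + c³) (fourth MP moment). With σ² = 12 (so σ⁸ = 20736) and c = 11/30 = 0.366667: E[X⁴] = 20736 · (1 + 6·0.366667 + 6·(0.366667)² + (0.366667)³) = 20736 · 4.055963.

So E[X^4] = 84104.448000.


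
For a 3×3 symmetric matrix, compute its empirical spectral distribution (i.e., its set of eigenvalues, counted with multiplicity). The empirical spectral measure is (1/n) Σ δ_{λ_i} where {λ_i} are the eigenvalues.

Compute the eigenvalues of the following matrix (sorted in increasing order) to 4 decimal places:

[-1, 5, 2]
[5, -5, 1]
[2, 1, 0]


Since M is real symmetric, all three eigenvalues are real; they are the roots of det(λI − M) = λ³ − (tr M) λ² + s λ − det M, where s is the sum of the principal 2×2 minors.
tr M = -1 + (-5) + 0 = -6.
s = ((-1)·(-5) − 5²) + ((-1)·0 − 2²) + ((-5)·0 − 1²) = -20 + (-4) + (-1) = -25.
det M (expand along row 1) = (-1)·(-1) − 5·(-2) + 2·15 = 41.
Characteristic polynomial: λ³ + 6λ² − 25λ − 41 = 0.
Substitute λ = y + (tr M)/3 = y − 2.000000 to remove the quadratic term: y³ + p·y + q = 0 with p = s − (tr M)²/3 = -37.000000 and q = −2(tr M)³/27 + (tr M)·s/3 − det M = 25.000000.
Three real roots ⇒ use the trigonometric (Viète) form: r = 2√(−p/3) = 7.023769, φ = arccos(3q/(p·r)) = arccos(-0.288595) = 1.863556 rad.
y_k = r·cos(φ/3 − 2πk/3) for k = 0, 1, 2 gives y = 5.711653, 0.684337, -6.395991.
λ_k = y_k − 2.000000 gives λ = 3.7117, -1.3157, -8.3960 (check: the sum is -6.0000 = tr M).

Eigenvalues sorted in increasing order: [-8.3960, -1.3157, 3.7117].


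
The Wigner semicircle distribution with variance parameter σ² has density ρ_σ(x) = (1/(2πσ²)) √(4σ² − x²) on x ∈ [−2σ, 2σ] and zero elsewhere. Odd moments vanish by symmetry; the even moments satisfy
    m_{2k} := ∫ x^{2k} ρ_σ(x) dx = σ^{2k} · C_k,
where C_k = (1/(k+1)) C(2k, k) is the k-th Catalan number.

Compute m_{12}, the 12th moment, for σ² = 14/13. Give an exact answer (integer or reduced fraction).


By the scaled semicircle moment identity, m_{2k} = σ^{2k} · C_k with k = 6.
C_6 = (1/(k+1)) · C(2k, k) = (1/7) · C(12, 6) = (1/7) · 924 = 132.
σ^{2k} = (σ²)^k = (14/13)^6 = 7529536/4826809.

Therefore m_{12} = σ^{12} · C_6 = (7529536/4826809) · 132 = 993898752/4826809.


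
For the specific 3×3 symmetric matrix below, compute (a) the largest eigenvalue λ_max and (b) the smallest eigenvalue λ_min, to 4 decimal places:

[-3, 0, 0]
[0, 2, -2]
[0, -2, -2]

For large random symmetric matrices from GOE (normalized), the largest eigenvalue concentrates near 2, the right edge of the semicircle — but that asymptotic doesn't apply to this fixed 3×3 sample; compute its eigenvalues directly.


Since M is real symmetric, all three eigenvalues are real; they are the roots of det(λI − M) = λ³ − (tr M) λ² + s λ − det M, where s is the sum of the principal 2×2 minors.
tr M = -3 + 2 + (-2) = -3.
s = ((-3)·2 − 0²) + ((-3)·(-2) − 0²) + (2·(-2) − (-2)²) = -6 + 6 + (-8) = -8.
det M (expand along row 1) = (-3)·(-8) − 0·0 + 0·0 = 24.
Characteristic polynomial: λ³ + 3λ² − 8λ − 24 = 0.
Substitute λ = y + (tr M)/3 = y − 1.000000 to remove the quadratic term: y³ + p·y + q = 0 with p = s − (tr M)²/3 = -11.000000 and q = −2(tr M)³/27 + (tr M)·s/3 − det M = -14.000000.
Three real roots ⇒ use the trigonometric (Viète) form: r = 2√(−p/3) = 3.829708, φ = arccos(3q/(p·r)) = arccos(0.996990) = 0.077605 rad.
y_k = r·cos(φ/3 − 2πk/3) for k = 0, 1, 2 gives y = 3.828427, -1.828427, -2.000000.
λ_k = y_k − 1.000000 gives λ = 2.8284, -2.8284, -3.0000 (check: the sum is -3.0000 = tr M).

Hence λ_max = 2.8284 and λ_min = -3.0000.


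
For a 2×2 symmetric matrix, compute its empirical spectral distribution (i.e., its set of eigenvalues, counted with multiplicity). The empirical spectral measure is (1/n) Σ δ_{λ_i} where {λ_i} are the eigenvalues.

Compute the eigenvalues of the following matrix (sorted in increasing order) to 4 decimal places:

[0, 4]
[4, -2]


Since M is real symmetric, both eigenvalues are real; they are the roots of det(λI − M) = λ² − (tr M) λ + det M.
tr M = 0 + (-2) = -2.
det M = 0·(-2) − 4² = 0 − 16 = -16.
Characteristic polynomial: λ² + 2λ − 16 = 0.
Discriminant Δ = (tr M)² − 4·det M = 4 − (-64) = 68; √Δ = 8.246211.
λ = (tr M ± √Δ)/2 = (-2 ± 8.246211)/2, giving (tr M − √Δ)/2 = -5.1231 and (tr M + √Δ)/2 = 3.1231.

Eigenvalues sorted in increasing order: [-5.1231, 3.1231].


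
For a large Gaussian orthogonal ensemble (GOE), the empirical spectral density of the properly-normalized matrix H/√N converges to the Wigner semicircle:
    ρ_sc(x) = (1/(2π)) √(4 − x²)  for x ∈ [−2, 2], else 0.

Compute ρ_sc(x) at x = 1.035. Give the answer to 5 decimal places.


ρ_sc(x) = (1/(2π)) √(4 − x²). With x = 1.035:
  4 − x² = 4 − (1.035)² = 4 − 1.071225 = 2.928775.
  √(4 − x²) = 1.711366.
  1/(2π) = 0.159155.
  ρ_sc(1.035) = 0.159155 · 1.711366 = 0.272372.

Rounded to 5 decimal places: ρ_sc(1.035) ≈ 0.27237.


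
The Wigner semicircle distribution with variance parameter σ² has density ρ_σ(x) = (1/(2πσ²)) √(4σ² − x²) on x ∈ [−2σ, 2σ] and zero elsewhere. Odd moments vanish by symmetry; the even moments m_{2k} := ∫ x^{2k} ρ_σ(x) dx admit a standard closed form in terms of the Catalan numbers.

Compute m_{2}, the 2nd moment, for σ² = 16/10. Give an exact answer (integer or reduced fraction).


By the scaled semicircle moment identity, m_{2k} = σ^{2k} · C_k with k = 1.
C_1 = (1/(k+1)) · C(2k, k) = (1/2) · C(2, 1) = (1/2) · 2 = 1.
σ^{2k} = (σ²)^k = (16/10)^1 = 8/5.

Therefore m_{2} = σ^{2} · C_1 = (8/5) · 1 = 8/5.


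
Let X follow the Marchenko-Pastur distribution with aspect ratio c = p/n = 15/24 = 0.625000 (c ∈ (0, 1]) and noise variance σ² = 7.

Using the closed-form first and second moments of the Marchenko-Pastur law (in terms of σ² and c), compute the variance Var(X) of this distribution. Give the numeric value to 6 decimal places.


Recall the MP moments m_1 = E[X] = σ² and m_2 = E[X²] = σ⁴ (1 + c).
m_1 = E[X] = σ² = 7, so m_1² = 49.
m_2 = E[X²] = σ⁴ (1 + c) = 49 · (1 + 0.625000) = 49 · 1.625000 = 79.625000.
(Note m_2 − m_1² simplifies to c · σ⁴ = 0.625000 · 49.)

Var(X) = m_2 − m_1² = 79.625000 − 49 = 30.625000.


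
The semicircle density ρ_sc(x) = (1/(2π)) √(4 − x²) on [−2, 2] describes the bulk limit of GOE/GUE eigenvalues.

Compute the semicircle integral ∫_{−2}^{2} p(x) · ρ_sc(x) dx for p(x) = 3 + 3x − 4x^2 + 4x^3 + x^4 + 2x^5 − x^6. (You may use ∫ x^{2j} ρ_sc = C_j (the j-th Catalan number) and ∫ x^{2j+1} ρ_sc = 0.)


Write p(x) = Σ a_i x^i, split into monomials and integrate each against ρ_sc separately.
Using ∫ x^{2j} ρ_sc = C_j = (1/(j+1)) C(2j, j) (Catalan numbers) and ∫ x^{2j+1} ρ_sc = 0 (odd monomials vanish by symmetry):
  i = 0 (even): a_0 · C_{0} = 3 · 1 = 3
  i = 1 (odd): ∫ x^1 ρ_sc = 0 (vanishes)
  i = 2 (even): a_2 · C_{1} = -4 · 1 = -4
  i = 3 (odd): ∫ x^3 ρ_sc = 0 (vanishes)
  i = 4 (even): a_4 · C_{2} = 1 · 2 = 2
  i = 5 (odd): ∫ x^5 ρ_sc = 0 (vanishes)
  i = 6 (even): a_6 · C_{3} = -1 · 5 = -5

Summing the contributions: ∫_{−2}^{2} p(x) ρ_sc(x) dx = 3 + (-4) + 2 + (-5) = -4.


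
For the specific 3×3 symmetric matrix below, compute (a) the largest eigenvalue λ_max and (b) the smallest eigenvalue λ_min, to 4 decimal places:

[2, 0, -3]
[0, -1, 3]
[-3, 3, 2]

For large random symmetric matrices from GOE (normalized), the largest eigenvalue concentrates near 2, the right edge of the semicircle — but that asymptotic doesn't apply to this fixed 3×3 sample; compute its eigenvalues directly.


Since M is real symmetric, all three eigenvalues are real; they are the roots of det(λI − M) = λ³ − (tr M) λ² + s λ − det M, where s is the sum of the principal 2×2 minors.
tr M = 2 + (-1) + 2 = 3.
s = (2·(-1) − 0²) + (2·2 − (-3)²) + ((-1)·2 − 3²) = -2 + (-5) + (-11) = -18.
det M (expand along row 1) = 2·(-11) − 0·9 + (-3)·(-3) = -13.
Characteristic polynomial: λ³ − 3λ² − 18λ + 13 = 0.
Substitute λ = y + (tr M)/3 = y + 1.000000 to remove the quadratic term: y³ + p·y + q = 0 with p = s − (tr M)²/3 = -21.000000 and q = −2(tr M)³/27 + (tr M)·s/3 − det M = -7.000000.
Three real roots ⇒ use the trigonometric (Viète) form: r = 2√(−p/3) = 5.291503, φ = arccos(3q/(p·r)) = arccos(0.188982) = 1.380671 rad.
y_k = r·cos(φ/3 − 2πk/3) for k = 0, 1, 2 gives y = 4.740939, -0.335126, -4.405813.
λ_k = y_k + 1.000000 gives λ = 5.7409, 0.6649, -3.4058 (check: the sum is 3.0000 = tr M).

Hence λ_max = 5.7409 and λ_min = -3.4058.


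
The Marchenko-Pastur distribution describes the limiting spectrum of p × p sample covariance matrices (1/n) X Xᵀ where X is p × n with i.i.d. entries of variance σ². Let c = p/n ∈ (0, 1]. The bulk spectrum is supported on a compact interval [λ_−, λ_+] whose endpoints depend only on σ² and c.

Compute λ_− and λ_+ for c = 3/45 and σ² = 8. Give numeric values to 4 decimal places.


c = 3/45 = 0.066667; √c = 0.258199.
λ_− = σ² (1 − √c)² = 8 · (1 − 0.258199)² = 8 · (0.741801)² = 4.402151.
λ_+ = σ² (1 + √c)² = 8 · (1 + 0.258199)² = 8 · (1.258199)² = 12.664516.

Rounded to 4 decimal places: λ_− ≈ 4.4022, λ_+ ≈ 12.6645.


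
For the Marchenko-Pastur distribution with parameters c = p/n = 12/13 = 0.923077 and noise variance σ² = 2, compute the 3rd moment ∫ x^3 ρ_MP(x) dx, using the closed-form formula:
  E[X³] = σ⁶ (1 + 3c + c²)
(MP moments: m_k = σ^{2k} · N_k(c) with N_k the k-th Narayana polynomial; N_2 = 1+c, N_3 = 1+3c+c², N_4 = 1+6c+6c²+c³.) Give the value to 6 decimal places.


E[X³] = σ⁶ (1 + 3c + c²) (third MP moment). With σ² = 2 (so σ⁶ = 8) and c = 12/13 = 0.923077: E[X³] = 8 · (1 + 3·0.923077 + (0.923077)²) = 8 · 4.621302.

So E[X^3] = 36.970414.


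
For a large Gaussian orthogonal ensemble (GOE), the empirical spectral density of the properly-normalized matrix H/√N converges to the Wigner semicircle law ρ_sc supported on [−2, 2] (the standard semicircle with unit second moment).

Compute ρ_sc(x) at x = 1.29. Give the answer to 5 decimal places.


ρ_sc(x) = (1/(2π)) √(4 − x²). With x = 1.29:
  4 − x² = 4 − (1.29)² = 4 − 1.664100 = 2.335900.
  √(4 − x²) = 1.528365.
  1/(2π) = 0.159155.
  ρ_sc(1.29) = 0.159155 · 1.528365 = 0.243247.

Rounded to 5 decimal places: ρ_sc(1.29) ≈ 0.24325.


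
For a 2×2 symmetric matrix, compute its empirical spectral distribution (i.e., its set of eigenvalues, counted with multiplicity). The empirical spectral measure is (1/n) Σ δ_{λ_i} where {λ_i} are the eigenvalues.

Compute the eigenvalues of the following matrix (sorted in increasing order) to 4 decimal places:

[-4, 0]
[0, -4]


Since M is real symmetric, both eigenvalues are real; they are the roots of det(λI − M) = λ² − (tr M) λ + det M.
tr M = -4 + (-4) = -8.
det M = (-4)·(-4) − 0² = 16 − 0 = 16.
Characteristic polynomial: λ² + 8λ + 16 = 0.
Discriminant Δ = (tr M)² − 4·det M = 64 − 64 = 0; √Δ = 0.000000.
λ = (tr M ± √Δ)/2 = (-8 ± 0.000000)/2, giving (tr M − √Δ)/2 = -4.0000 and (tr M + √Δ)/2 = -4.0000.

Eigenvalues sorted in increasing order: [-4.0000, -4.0000].


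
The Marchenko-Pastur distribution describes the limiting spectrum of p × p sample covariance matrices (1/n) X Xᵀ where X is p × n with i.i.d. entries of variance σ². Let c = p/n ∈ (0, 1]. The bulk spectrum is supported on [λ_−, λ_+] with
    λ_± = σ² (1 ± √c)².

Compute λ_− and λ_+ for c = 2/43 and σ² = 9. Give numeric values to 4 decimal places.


c = 2/43 = 0.046512; √c = 0.215666.
λ_− = σ² (1 − √c)² = 9 · (1 − 0.215666)² = 9 · (0.784334)² = 5.536625.
λ_+ = σ² (1 + √c)² = 9 · (1 + 0.215666)² = 9 · (1.215666)² = 13.300584.

Rounded to 4 decimal places: λ_− ≈ 5.5366, λ_+ ≈ 13.3006.


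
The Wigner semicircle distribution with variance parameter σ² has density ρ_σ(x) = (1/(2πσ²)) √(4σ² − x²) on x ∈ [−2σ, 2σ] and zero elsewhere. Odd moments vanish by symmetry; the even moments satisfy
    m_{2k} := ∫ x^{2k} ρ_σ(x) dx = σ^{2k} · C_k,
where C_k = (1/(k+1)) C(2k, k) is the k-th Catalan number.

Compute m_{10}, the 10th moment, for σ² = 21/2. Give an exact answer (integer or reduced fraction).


By the scaled semicircle moment identity, m_{2k} = σ^{2k} · C_k with k = 5.
C_5 = (1/(k+1)) · C(2k, k) = (1/6) · C(10, 5) = (1/6) · 252 = 42.
σ^{2k} = (σ²)^k = (21/2)^5 = 4084101/32.

Therefore m_{10} = σ^{10} · C_5 = (4084101/32) · 42 = 85766121/16.


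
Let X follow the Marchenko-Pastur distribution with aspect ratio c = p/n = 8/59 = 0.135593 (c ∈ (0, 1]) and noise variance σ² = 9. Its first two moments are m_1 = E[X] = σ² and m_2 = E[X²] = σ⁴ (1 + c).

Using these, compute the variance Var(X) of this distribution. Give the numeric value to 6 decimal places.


m_1 = E[X] = σ² = 9, so m_1² = 81.
m_2 = E[X²] = σ⁴ (1 + c) = 81 · (1 + 0.135593) = 81 · 1.135593 = 91.983051.
(Note m_2 − m_1² simplifies to c · σ⁴ = 0.135593 · 81.)

Var(X) = m_2 − m_1² = 91.983051 − 81 = 10.983051.


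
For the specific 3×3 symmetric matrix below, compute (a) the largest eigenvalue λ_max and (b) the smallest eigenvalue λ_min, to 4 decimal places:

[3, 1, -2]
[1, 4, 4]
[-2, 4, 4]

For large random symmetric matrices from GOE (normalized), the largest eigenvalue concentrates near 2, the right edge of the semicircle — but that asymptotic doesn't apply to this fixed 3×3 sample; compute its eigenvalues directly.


Since M is real symmetric, all three eigenvalues are real; they are the roots of det(λI − M) = λ³ − (tr M) λ² + s λ − det M, where s is the sum of the principal 2×2 minors.
tr M = 3 + 4 + 4 = 11.
s = (3·4 − 1²) + (3·4 − (-2)²) + (4·4 − 4²) = 11 + 8 + 0 = 19.
det M (expand along row 1) = 3·0 − 1·12 + (-2)·12 = -36.
Characteristic polynomial: λ³ − 11λ² + 19λ + 36 = 0.
Substitute λ = y + (tr M)/3 = y + 3.666667 to remove the quadratic term: y³ + p·y + q = 0 with p = s − (tr M)²/3 = -21.333333 and q = −2(tr M)³/27 + (tr M)·s/3 − det M = 7.074074.
Three real roots ⇒ use the trigonometric (Viète) form: r = 2√(−p/3) = 5.333333, φ = arccos(3q/(p·r)) = arccos(-0.186523) = 1.758419 rad.
y_k = r·cos(φ/3 − 2πk/3) for k = 0, 1, 2 gives y = 4.443106, 0.333333, -4.776439.
λ_k = y_k + 3.666667 gives λ = 8.1098, 4.0000, -1.1098 (check: the sum is 11.0000 = tr M).

Hence λ_max = 8.1098 and λ_min = -1.1098.


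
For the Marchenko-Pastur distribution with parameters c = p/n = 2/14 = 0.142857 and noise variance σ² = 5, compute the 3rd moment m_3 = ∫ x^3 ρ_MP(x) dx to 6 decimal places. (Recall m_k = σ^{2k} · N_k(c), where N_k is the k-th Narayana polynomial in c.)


E[X³] = σ⁶ (1 + 3c + c²) (third MP moment). With σ² = 5 (so σ⁶ = 125) and c = 2/14 = 0.142857: E[X³] = 125 · (1 + 3·0.142857 + (0.142857)²) = 125 · 1.448980.

So E[X^3] = 181.122449.
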